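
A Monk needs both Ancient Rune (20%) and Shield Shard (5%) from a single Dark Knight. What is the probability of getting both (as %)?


For independent events, P(both) = P(A) * P(B)
= 20% * 5%
= 100 / 100 %
= 1.0%

1.0%


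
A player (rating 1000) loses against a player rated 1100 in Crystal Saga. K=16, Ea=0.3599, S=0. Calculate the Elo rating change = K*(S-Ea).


Elo update: delta = K * (S - Ea), where S = 0 (loses)
S - Ea = 0 - 0.3599 = -0.3599
Rating change = 16 * -0.3599
= -5.76

-5.76 rating points


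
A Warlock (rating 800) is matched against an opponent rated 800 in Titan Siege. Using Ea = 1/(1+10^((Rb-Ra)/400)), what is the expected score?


Elo expected score: Ea = 1/(1 + 10^((Rb-Ra)/400))
Rb - Ra = 800 - 800 = 0
(Rb-Ra)/400 = 0/400 = 0.0
10^0.0 = 1.0
Ea = 1/(1 + 1.0) = 1/2.0 = 0.5000

0.5000


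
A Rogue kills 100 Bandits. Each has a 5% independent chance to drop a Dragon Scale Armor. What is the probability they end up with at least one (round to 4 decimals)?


P(at least one) = 1 - P(none) = 1 - (1-p)^n
p = 5/100 = 0.05
1 - p = 0.95
(1 - p)^100 = 0.95^100 = 0.005921
P(at least one) = 1 - 0.005921 = 0.9941

0.9941


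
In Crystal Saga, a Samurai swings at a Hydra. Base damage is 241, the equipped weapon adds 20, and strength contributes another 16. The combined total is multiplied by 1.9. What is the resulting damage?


Sum base + weapon + str = 241 + 20 + 16 = 277
Multiply by 1.9:
277 * 1.9 = 526.3

526.3 damage


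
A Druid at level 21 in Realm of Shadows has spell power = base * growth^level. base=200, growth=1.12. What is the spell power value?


value = base * growth^level
= 200 * 1.12^21
= 200 * 10.803848
= 2160.77

2160.77 spell power


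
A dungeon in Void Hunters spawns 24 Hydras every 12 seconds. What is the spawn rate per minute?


Spawns per minute = count * (60 / interval)
= 24 * (60 / 12)
= 24 * 5.0
= 120.0

120.0 per minute


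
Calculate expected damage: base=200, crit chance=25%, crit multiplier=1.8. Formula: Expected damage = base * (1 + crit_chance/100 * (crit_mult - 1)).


E[dmg] = base * (1 + crit_chance * (crit_mult - 1))
cc as decimal = 25/100 = 0.25
cm - 1 = 1.8 - 1 = 0.8
Bonus factor = 0.25 * 0.8 = 0.2
Total multiplier = 1 + 0.2 = 1.2
Expected damage = 200 * 1.2 = 240.00

240.00 damage


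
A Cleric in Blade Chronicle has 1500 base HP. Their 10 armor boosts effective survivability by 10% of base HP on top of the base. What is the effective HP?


EHP = 1500 * (1 + 10/100)
= 1500 * (1 + 0.1)
= 1500 * 1.1
= 1650.0

1650.0 EHP


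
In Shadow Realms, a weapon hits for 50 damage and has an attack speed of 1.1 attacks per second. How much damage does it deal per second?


DPS = damage * attack_speed
= 50 * 1.1
= 55.0

55.0 DPS


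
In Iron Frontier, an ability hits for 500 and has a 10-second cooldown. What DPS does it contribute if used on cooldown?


DPS = damage / cooldown
= 500 / 10
= 50.00

50.00 DPS


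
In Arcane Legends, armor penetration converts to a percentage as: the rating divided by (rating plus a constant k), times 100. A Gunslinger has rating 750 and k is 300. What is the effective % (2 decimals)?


effective% = rating / (rating + k) * 100
= 750 / (750 + 300) * 100
= 750 / 1050 * 100
= 0.714286 * 100
= 71.43%

71.43%


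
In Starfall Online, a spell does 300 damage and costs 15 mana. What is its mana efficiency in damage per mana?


Efficiency = damage / mana
= 300 / 15
= 20.00

20.00 dmg/mana


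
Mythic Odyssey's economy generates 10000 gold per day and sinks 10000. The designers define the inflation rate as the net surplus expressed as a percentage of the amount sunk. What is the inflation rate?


Net gold = 10000 - 10000 = 0
Inflation rate = net / sunk * 100 = 0 / 10000 * 100
= 0.0 * 100
= 0.00%

0.00%


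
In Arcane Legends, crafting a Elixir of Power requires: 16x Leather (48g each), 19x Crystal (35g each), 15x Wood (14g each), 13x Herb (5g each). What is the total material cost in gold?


Cost breakdown:
  Leather: 16 * 48 = 768
  Crystal: 19 * 35 = 665
  Wood: 15 * 14 = 210
  Herb: 13 * 5 = 65
Total = 768 + 665 + 210 + 65 = 1708

1708 gold


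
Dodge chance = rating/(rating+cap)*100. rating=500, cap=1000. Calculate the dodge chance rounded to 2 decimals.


dodge% = 500 / (500 + 1000) * 100
= 500 / 1500 * 100
= 0.333333 * 100
= 33.33%

33.33%


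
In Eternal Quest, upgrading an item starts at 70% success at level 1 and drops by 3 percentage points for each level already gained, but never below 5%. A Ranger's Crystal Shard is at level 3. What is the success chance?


raw_rate = 70 - 3 * (3 - 1)
= 70 - 3 * 2
= 70 - 6
= 64
Apply floor: max(64, 5) = 64%

64%


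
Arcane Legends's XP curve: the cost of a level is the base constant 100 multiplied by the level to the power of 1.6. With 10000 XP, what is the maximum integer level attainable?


XP = 100 * level^1.6, so level = (XP / 100)^(1/1.6)
= (10000 / 100)^(1/1.6)
= 100.0^0.625
= 17.7828
Floor: level = 17

level 17


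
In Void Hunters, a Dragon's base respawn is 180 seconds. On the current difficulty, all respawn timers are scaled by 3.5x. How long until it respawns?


Respawn time = base * multiplier
= 180 * 3.5
= 630.0 seconds

630.0 seconds


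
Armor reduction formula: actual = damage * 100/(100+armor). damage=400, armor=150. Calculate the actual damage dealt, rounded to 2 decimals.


actual = 400 * 100 / (100 + 150)
= 400 * 100 / 250
= 40000 / 250
= 160.00

160.00 damage


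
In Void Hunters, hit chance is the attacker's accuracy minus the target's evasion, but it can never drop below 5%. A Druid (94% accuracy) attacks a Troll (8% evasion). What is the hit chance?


accuracy - evasion = 94 - 8 = 86
Apply floor: max(86, 5) = 86
Hit chance = 86%

86%


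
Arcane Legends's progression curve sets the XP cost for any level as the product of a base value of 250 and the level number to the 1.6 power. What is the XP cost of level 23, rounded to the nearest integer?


XP = 250 * level^1.6
Substitute level = 23:
XP = 250 * 23^1.6
= 250 * 150.9262
= 37732

37732 XP


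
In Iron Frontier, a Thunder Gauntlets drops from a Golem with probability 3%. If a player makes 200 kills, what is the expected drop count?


Expected drops = kills * (drop_rate / 100)
= 200 * (3 / 100)
= 200 * 0.03
= 6.0

6.0 drops


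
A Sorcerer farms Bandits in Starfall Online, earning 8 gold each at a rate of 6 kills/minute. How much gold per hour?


Gold per minute = 8 * 6 = 48
Gold per hour = 48 * 60 = 2880

2880 gold/hour


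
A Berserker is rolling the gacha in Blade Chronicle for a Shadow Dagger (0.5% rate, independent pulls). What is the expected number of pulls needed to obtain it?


Expected pulls for a geometric distribution = 1/p = 100 / rate%
= 100 / 0.5
= 200.0

200.0 pulls


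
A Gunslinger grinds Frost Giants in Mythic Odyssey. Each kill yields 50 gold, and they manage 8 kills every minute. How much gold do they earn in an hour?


Gold per minute = 50 * 8 = 400
Gold per hour = 400 * 60 = 24000

24000 gold/hour


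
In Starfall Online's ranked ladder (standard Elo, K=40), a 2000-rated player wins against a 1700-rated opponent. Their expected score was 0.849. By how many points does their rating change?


Elo update: delta = K * (S - Ea), where S = 1 (wins)
S - Ea = 1 - 0.849 = 0.151
Rating change = 40 * 0.151
= 6.04

6.04 rating points


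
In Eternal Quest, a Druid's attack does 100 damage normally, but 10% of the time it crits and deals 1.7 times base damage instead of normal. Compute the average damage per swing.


E[dmg] = base * (1 + crit_chance * (crit_mult - 1))
cc as decimal = 10/100 = 0.1
cm - 1 = 1.7 - 1 = 0.7
Bonus factor = 0.1 * 0.7 = 0.07
Total multiplier = 1 + 0.07 = 1.07
Expected damage = 100 * 1.07 = 107.00

107.00 damage


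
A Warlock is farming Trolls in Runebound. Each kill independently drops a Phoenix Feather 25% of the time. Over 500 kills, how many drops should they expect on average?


Expected drops = kills * (drop_rate / 100)
= 500 * (25 / 100)
= 500 * 0.25
= 125.0

125.0 drops


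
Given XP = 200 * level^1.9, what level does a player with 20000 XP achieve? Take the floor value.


XP = 200 * level^1.9, so level = (XP / 200)^(1/1.9)
= (20000 / 200)^(1/1.9)
= 100.0^0.5263
= 11.2884
Floor: level = 11

level 11


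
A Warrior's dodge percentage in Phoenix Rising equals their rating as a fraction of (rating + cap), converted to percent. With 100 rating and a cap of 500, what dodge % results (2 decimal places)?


dodge% = 100 / (100 + 500) * 100
= 100 / 600 * 100
= 0.166667 * 100
= 16.67%

16.67%


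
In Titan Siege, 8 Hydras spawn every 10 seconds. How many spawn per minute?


Spawns per minute = count * (60 / interval)
= 8 * (60 / 10)
= 8 * 6.0
= 48.0

48.0 per minute


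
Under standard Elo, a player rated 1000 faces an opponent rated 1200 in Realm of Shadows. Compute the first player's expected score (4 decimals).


Elo expected score: Ea = 1/(1 + 10^((Rb-Ra)/400))
Rb - Ra = 1200 - 1000 = 200
(Rb-Ra)/400 = 200/400 = 0.5
10^0.5 = 3.162278
Ea = 1/(1 + 3.162278) = 1/4.162278 = 0.2403

0.2403


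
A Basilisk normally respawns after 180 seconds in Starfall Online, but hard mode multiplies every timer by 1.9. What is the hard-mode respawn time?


Respawn time = base * multiplier
= 180 * 1.9
= 342.0 seconds

342.0 seconds


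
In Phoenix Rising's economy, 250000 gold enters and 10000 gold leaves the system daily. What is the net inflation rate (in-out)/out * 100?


Net gold = 250000 - 10000 = 240000
Inflation rate = net / sunk * 100 = 240000 / 10000 * 100
= 24.0 * 100
= 2400.00%

2400.00%


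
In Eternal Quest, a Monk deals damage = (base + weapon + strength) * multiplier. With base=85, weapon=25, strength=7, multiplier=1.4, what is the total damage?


Sum base + weapon + str = 85 + 25 + 7 = 117
Multiply by 1.4:
117 * 1.4 = 163.8

163.8 damage


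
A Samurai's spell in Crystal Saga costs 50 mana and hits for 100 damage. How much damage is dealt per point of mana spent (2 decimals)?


Efficiency = damage / mana
= 100 / 50
= 2.00

2.00 dmg/mana


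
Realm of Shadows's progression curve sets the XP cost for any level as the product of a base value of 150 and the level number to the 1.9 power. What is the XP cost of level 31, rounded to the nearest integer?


XP = 150 * level^1.9
Substitute level = 31:
XP = 150 * 31^1.9
= 150 * 681.6905
= 102254

102254 XP


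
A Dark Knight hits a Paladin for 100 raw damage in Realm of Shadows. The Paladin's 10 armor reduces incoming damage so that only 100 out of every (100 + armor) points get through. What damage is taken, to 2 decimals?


actual = 100 * 100 / (100 + 10)
= 100 * 100 / 110
= 10000 / 110
= 90.91

90.91 damage


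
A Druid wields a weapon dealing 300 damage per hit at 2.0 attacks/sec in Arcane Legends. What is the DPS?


DPS = damage * attack_speed
= 300 * 2.0
= 600.0

600.0 DPS


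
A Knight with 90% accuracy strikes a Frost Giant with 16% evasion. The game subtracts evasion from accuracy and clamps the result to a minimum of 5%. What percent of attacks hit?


accuracy - evasion = 90 - 16 = 74
Apply floor: max(74, 5) = 74
Hit chance = 74%

74%


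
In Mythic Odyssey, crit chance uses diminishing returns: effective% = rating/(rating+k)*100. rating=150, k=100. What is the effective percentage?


effective% = rating / (rating + k) * 100
= 150 / (150 + 100) * 100
= 150 / 250 * 100
= 0.6 * 100
= 60.00%

60.00%


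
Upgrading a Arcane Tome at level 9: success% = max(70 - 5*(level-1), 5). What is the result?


raw_rate = 70 - 5 * (9 - 1)
= 70 - 5 * 8
= 70 - 40
= 30
Apply floor: max(30, 5) = 30%

30%


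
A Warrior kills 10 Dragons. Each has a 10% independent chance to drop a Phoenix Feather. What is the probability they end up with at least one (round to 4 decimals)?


P(at least one) = 1 - P(none) = 1 - (1-p)^n
p = 10/100 = 0.1
1 - p = 0.9
(1 - p)^10 = 0.9^10 = 0.348678
P(at least one) = 1 - 0.348678 = 0.6513

0.6513


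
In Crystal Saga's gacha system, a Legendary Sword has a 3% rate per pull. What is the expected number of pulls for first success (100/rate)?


Expected pulls for a geometric distribution = 1/p = 100 / rate%
= 100 / 3
= 33.33

33.33 pulls


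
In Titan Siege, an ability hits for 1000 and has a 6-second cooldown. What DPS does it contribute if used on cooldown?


DPS = damage / cooldown
= 1000 / 6
= 166.67

166.67 DPS


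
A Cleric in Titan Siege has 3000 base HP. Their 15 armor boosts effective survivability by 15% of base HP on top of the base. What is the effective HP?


EHP = 3000 * (1 + 15/100)
= 3000 * (1 + 0.15)
= 3000 * 1.15
= 3450.0

3450.0 EHP


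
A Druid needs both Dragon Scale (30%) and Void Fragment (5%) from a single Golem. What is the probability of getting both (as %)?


For independent events, P(both) = P(A) * P(B)
= 30% * 5%
= 150 / 100 %
= 1.5%

1.5%


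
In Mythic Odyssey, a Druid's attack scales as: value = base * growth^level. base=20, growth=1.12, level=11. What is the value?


value = base * growth^level
= 20 * 1.12^11
= 20 * 3.47855
= 69.57

69.57 attack


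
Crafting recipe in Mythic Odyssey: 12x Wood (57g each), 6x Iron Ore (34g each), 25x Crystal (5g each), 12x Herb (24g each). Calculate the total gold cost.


Cost breakdown:
  Wood: 12 * 57 = 684
  Iron Ore: 6 * 34 = 204
  Crystal: 25 * 5 = 125
  Herb: 12 * 24 = 288
Total = 684 + 204 + 125 + 288 = 1301

1301 gold


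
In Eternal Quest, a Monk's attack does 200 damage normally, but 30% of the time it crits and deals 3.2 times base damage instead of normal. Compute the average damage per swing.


E[dmg] = base * (1 + crit_chance * (crit_mult - 1))
cc as decimal = 30/100 = 0.3
cm - 1 = 3.2 - 1 = 2.2
Bonus factor = 0.3 * 2.2 = 0.66
Total multiplier = 1 + 0.66 = 1.66
Expected damage = 200 * 1.66 = 332.00

332.00 damage


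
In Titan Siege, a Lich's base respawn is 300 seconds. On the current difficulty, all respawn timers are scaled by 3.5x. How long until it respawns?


Respawn time = base * multiplier
= 300 * 3.5
= 1050.0 seconds

1050.0 seconds


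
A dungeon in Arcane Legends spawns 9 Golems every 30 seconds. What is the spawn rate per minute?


Spawns per minute = count * (60 / interval)
= 9 * (60 / 30)
= 9 * 2.0
= 18.0

18.0 per minute


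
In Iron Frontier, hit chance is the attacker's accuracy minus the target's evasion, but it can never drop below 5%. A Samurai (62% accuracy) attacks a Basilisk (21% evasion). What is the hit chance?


accuracy - evasion = 62 - 21 = 41
Apply floor: max(41, 5) = 41
Hit chance = 41%

41%


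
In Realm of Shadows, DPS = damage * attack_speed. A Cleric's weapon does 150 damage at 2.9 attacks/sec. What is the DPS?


DPS = damage * attack_speed
= 150 * 2.9
= 435.0

435.0 DPS


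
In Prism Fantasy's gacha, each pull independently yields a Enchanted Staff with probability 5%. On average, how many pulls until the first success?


Expected pulls for a geometric distribution = 1/p = 100 / rate%
= 100 / 5
= 20.0

20.0 pulls


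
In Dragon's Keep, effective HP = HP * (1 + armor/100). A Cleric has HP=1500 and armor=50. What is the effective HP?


EHP = 1500 * (1 + 50/100)
= 1500 * (1 + 0.5)
= 1500 * 1.5
= 2250.0

2250.0 EHP


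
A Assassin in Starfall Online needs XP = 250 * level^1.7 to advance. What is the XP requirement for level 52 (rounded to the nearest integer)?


XP = 250 * level^1.7
Substitute level = 52:
XP = 250 * 52^1.7
= 250 * 826.4293
= 206607

206607 XP


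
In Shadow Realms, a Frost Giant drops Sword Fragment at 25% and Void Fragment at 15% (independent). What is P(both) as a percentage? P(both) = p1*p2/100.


For independent events, P(both) = P(A) * P(B)
= 25% * 15%
= 375 / 100 %
= 3.75%

3.75%


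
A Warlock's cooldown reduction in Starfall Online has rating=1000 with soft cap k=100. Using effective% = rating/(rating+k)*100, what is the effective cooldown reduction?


effective% = rating / (rating + k) * 100
= 1000 / (1000 + 100) * 100
= 1000 / 1100 * 100
= 0.909091 * 100
= 90.91%

90.91%


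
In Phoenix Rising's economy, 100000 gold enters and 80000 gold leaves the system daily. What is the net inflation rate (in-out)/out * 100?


Net gold = 100000 - 80000 = 20000
Inflation rate = net / sunk * 100 = 20000 / 80000 * 100
= 0.25 * 100
= 25.00%

25.00%


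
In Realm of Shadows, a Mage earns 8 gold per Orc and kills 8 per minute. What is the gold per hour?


Gold per minute = 8 * 8 = 64
Gold per hour = 64 * 60 = 3840

3840 gold/hour


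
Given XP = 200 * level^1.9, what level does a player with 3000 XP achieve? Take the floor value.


XP = 200 * level^1.9, so level = (XP / 200)^(1/1.9)
= (3000 / 200)^(1/1.9)
= 15.0^0.5263
= 4.1591
Floor: level = 4

level 4


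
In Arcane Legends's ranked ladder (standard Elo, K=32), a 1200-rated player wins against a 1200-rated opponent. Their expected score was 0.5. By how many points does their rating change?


Elo update: delta = K * (S - Ea), where S = 1 (wins)
S - Ea = 1 - 0.5 = 0.5
Rating change = 32 * 0.5
= 16.00

16.00 rating points


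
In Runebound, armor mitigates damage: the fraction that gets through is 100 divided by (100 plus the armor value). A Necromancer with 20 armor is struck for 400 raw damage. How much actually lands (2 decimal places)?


actual = 400 * 100 / (100 + 20)
= 400 * 100 / 120
= 40000 / 120
= 333.33

333.33 damage


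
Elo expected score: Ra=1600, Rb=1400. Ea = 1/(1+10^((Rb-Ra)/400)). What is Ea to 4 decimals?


Elo expected score: Ea = 1/(1 + 10^((Rb-Ra)/400))
Rb - Ra = 1400 - 1600 = -200
(Rb-Ra)/400 = -200/400 = -0.5
10^-0.5 = 0.316228
Ea = 1/(1 + 0.316228) = 1/1.316228 = 0.7597

0.7597


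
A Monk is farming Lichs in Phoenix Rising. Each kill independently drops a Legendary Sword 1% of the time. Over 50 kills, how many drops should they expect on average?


Expected drops = kills * (drop_rate / 100)
= 50 * (1 / 100)
= 50 * 0.01
= 0.5

0.5 drops


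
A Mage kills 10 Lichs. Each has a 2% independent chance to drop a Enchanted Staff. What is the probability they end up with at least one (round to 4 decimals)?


P(at least one) = 1 - P(none) = 1 - (1-p)^n
p = 2/100 = 0.02
1 - p = 0.98
(1 - p)^10 = 0.98^10 = 0.817073
P(at least one) = 1 - 0.817073 = 0.1829

0.1829


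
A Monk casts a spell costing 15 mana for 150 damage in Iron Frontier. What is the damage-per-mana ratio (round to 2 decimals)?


Efficiency = damage / mana
= 150 / 15
= 10.00

10.00 dmg/mana


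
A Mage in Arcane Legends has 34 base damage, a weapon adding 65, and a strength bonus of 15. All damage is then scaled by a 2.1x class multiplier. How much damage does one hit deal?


Sum base + weapon + str = 34 + 65 + 15 = 114
Multiply by 2.1:
114 * 2.1 = 239.4

239.4 damage


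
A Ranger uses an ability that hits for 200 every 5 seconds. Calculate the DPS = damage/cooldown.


DPS = damage / cooldown
= 200 / 5
= 40.00

40.00 DPS


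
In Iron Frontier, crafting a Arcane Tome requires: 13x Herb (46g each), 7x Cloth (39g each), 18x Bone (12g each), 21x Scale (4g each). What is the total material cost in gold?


Cost breakdown:
  Herb: 13 * 46 = 598
  Cloth: 7 * 39 = 273
  Bone: 18 * 12 = 216
  Scale: 21 * 4 = 84
Total = 598 + 273 + 216 + 84 = 1171

1171 gold


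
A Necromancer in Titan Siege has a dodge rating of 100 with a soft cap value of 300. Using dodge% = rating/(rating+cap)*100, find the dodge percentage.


dodge% = 100 / (100 + 300) * 100
= 100 / 400 * 100
= 0.25 * 100
= 25.00%

25.00%


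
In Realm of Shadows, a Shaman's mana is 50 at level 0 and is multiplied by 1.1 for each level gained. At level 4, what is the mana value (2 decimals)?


value = base * growth^level
= 50 * 1.1^4
= 50 * 1.4641
= 73.21

73.21 mana


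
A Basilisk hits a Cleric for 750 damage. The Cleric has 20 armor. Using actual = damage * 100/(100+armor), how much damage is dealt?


actual = 750 * 100 / (100 + 20)
= 750 * 100 / 120
= 75000 / 120
= 625.00

625.00 damage


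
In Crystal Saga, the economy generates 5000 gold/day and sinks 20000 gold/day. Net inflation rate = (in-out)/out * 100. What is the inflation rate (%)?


Net gold = 5000 - 20000 = -15000
Inflation rate = net / sunk * 100 = -15000 / 20000 * 100
= -0.75 * 100
= -75.00%

-75.00%


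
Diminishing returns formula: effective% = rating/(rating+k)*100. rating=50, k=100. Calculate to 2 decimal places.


effective% = rating / (rating + k) * 100
= 50 / (50 + 100) * 100
= 50 / 150 * 100
= 0.333333 * 100
= 33.33%

33.33%


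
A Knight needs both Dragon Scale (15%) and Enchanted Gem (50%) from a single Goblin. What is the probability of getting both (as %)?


For independent events, P(both) = P(A) * P(B)
= 15% * 50%
= 750 / 100 %
= 7.5%

7.5%


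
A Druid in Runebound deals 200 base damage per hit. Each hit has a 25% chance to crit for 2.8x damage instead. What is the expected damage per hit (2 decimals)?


E[dmg] = base * (1 + crit_chance * (crit_mult - 1))
cc as decimal = 25/100 = 0.25
cm - 1 = 2.8 - 1 = 1.8
Bonus factor = 0.25 * 1.8 = 0.45
Total multiplier = 1 + 0.45 = 1.45
Expected damage = 200 * 1.45 = 290.00

290.00 damage


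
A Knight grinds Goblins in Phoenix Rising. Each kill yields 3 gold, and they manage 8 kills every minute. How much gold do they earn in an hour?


Gold per minute = 3 * 8 = 24
Gold per hour = 24 * 60 = 1440

1440 gold/hour


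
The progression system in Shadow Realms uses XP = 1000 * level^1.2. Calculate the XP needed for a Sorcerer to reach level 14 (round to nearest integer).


XP = 1000 * level^1.2
Substitute level = 14:
XP = 1000 * 14^1.2
= 1000 * 23.7331
= 23733

23733 XP


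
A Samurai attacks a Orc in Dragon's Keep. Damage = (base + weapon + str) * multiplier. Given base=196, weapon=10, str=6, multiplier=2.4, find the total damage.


Sum base + weapon + str = 196 + 10 + 6 = 212
Multiply by 2.4:
212 * 2.4 = 508.8

508.8 damage


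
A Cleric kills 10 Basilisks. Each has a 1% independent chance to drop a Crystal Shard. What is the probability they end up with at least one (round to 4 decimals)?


P(at least one) = 1 - P(none) = 1 - (1-p)^n
p = 1/100 = 0.01
1 - p = 0.99
(1 - p)^10 = 0.99^10 = 0.904382
P(at least one) = 1 - 0.904382 = 0.0956

0.0956


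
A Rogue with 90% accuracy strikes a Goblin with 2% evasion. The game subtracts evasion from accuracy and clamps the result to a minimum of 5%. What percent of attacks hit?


accuracy - evasion = 90 - 2 = 88
Apply floor: max(88, 5) = 88
Hit chance = 88%

88%


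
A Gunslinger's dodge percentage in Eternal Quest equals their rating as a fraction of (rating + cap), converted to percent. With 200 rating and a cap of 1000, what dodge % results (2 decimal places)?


dodge% = 200 / (200 + 1000) * 100
= 200 / 1200 * 100
= 0.166667 * 100
= 16.67%

16.67%


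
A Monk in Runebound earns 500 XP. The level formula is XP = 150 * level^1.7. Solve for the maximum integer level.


XP = 150 * level^1.7, so level = (XP / 150)^(1/1.7)
= (500 / 150)^(1/1.7)
= 3.3333^0.5882
= 2.0304
Floor: level = 2

level 2


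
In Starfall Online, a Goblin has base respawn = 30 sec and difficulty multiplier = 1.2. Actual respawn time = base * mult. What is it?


Respawn time = base * multiplier
= 30 * 1.2
= 36.0 seconds

36.0 seconds


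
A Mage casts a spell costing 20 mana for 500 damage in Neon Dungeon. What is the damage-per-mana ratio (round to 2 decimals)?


Efficiency = damage / mana
= 500 / 20
= 25.00

25.00 dmg/mana


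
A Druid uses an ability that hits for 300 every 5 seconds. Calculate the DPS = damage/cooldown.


DPS = damage / cooldown
= 300 / 5
= 60.00

60.00 DPS


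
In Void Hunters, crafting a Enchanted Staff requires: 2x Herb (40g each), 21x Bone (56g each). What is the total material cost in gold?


Cost breakdown:
  Herb: 2 * 40 = 80
  Bone: 21 * 56 = 1176
Total = 80 + 1176 = 1256

1256 gold


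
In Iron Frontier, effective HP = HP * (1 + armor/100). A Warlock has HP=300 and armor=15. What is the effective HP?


EHP = 300 * (1 + 15/100)
= 300 * (1 + 0.15)
= 300 * 1.15
= 345.0

345.0 EHP


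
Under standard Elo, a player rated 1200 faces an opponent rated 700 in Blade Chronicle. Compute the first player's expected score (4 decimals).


Elo expected score: Ea = 1/(1 + 10^((Rb-Ra)/400))
Rb - Ra = 700 - 1200 = -500
(Rb-Ra)/400 = -500/400 = -1.25
10^-1.25 = 0.056234
Ea = 1/(1 + 0.056234) = 1/1.056234 = 0.9468

0.9468


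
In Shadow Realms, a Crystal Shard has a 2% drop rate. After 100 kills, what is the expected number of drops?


Expected drops = kills * (drop_rate / 100)
= 100 * (2 / 100)
= 100 * 0.02
= 2.0

2.0 drops


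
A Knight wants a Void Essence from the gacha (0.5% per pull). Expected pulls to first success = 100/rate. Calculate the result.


Expected pulls for a geometric distribution = 1/p = 100 / rate%
= 100 / 0.5
= 200.0

200.0 pulls


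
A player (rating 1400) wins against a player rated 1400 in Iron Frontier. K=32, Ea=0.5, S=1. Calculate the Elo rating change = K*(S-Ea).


Elo update: delta = K * (S - Ea), where S = 1 (wins)
S - Ea = 1 - 0.5 = 0.5
Rating change = 32 * 0.5
= 16.00

16.00 rating points


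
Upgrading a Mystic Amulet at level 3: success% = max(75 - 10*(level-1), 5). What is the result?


raw_rate = 75 - 10 * (3 - 1)
= 75 - 10 * 2
= 75 - 20
= 55
Apply floor: max(55, 5) = 55%

55%


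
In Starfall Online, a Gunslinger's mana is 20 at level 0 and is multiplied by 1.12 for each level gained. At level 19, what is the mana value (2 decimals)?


value = base * growth^level
= 20 * 1.12^19
= 20 * 8.612762
= 172.26

172.26 mana


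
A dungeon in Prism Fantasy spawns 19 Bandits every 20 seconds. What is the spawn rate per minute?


Spawns per minute = count * (60 / interval)
= 19 * (60 / 20)
= 19 * 3.0
= 57.0

57.0 per minute


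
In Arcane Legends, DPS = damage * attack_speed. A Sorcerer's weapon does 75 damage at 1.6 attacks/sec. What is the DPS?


DPS = damage * attack_speed
= 75 * 1.6
= 120.0

120.0 DPS


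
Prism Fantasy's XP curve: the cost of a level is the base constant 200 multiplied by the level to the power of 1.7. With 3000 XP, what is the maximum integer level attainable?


XP = 200 * level^1.7, so level = (XP / 200)^(1/1.7)
= (3000 / 200)^(1/1.7)
= 15.0^0.5882
= 4.9183
Floor: level = 4

level 4


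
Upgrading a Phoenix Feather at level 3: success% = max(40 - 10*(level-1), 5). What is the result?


raw_rate = 40 - 10 * (3 - 1)
= 40 - 10 * 2
= 40 - 20
= 20
Apply floor: max(20, 5) = 20%

20%


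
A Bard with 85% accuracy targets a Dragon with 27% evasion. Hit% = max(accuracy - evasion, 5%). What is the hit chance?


accuracy - evasion = 85 - 27 = 58
Apply floor: max(58, 5) = 58
Hit chance = 58%

58%


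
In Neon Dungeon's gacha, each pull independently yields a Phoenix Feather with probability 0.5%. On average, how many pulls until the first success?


Expected pulls for a geometric distribution = 1/p = 100 / rate%
= 100 / 0.5
= 200.0

200.0 pulls


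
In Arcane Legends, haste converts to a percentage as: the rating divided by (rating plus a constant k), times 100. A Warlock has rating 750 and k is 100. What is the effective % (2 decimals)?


effective% = rating / (rating + k) * 100
= 750 / (750 + 100) * 100
= 750 / 850 * 100
= 0.882353 * 100
= 88.24%

88.24%


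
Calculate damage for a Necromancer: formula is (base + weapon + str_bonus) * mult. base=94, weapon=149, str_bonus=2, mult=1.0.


Sum base + weapon + str = 94 + 149 + 2 = 245
Multiply by 1.0:
245 * 1.0 = 245.0

245.0 damage


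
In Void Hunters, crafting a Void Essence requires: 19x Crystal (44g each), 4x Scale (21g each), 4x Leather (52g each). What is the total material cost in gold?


Cost breakdown:
  Crystal: 19 * 44 = 836
  Scale: 4 * 21 = 84
  Leather: 4 * 52 = 208
Total = 836 + 84 + 208 = 1128

1128 gold


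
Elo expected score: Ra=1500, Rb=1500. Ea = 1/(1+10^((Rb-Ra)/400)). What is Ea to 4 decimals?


Elo expected score: Ea = 1/(1 + 10^((Rb-Ra)/400))
Rb - Ra = 1500 - 1500 = 0
(Rb-Ra)/400 = 0/400 = 0.0
10^0.0 = 1.0
Ea = 1/(1 + 1.0) = 1/2.0 = 0.5000

0.5000


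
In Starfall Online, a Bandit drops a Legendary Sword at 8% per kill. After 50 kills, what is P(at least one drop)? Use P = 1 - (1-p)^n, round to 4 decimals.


P(at least one) = 1 - P(none) = 1 - (1-p)^n
p = 8/100 = 0.08
1 - p = 0.92
(1 - p)^50 = 0.92^50 = 0.015466
P(at least one) = 1 - 0.015466 = 0.9845

0.9845


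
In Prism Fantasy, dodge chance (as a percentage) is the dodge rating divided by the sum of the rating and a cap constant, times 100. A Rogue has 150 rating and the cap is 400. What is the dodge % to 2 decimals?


dodge% = 150 / (150 + 400) * 100
= 150 / 550 * 100
= 0.272727 * 100
= 27.27%

27.27%


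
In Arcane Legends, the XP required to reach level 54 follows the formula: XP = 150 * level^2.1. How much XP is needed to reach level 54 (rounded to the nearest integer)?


XP = 150 * level^2.1
Substitute level = 54:
XP = 150 * 54^2.1
= 150 * 4345.3713
= 651806

651806 XP


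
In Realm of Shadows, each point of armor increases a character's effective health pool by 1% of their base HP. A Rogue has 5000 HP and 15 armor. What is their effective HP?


EHP = 5000 * (1 + 15/100)
= 5000 * (1 + 0.15)
= 5000 * 1.15
= 5750.0

5750.0 EHP


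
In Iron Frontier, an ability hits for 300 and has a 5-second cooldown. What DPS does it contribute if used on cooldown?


DPS = damage / cooldown
= 300 / 5
= 60.00

60.00 DPS


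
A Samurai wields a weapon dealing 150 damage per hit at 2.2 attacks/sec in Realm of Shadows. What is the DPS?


DPS = damage * attack_speed
= 150 * 2.2
= 330.0

330.0 DPS


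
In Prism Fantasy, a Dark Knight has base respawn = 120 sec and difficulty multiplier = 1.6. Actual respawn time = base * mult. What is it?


Respawn time = base * multiplier
= 120 * 1.6
= 192.0 seconds

192.0 seconds


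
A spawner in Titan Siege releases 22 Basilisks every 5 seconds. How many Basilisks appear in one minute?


Spawns per minute = count * (60 / interval)
= 22 * (60 / 5)
= 22 * 12.0
= 264.0

264.0 per minute


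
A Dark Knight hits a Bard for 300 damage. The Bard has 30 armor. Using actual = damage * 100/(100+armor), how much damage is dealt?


actual = 300 * 100 / (100 + 30)
= 300 * 100 / 130
= 30000 / 130
= 230.77

230.77 damage


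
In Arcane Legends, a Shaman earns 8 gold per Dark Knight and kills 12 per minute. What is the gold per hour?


Gold per minute = 8 * 12 = 96
Gold per hour = 96 * 60 = 5760

5760 gold/hour


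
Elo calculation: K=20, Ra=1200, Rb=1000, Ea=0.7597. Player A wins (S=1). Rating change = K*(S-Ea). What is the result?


Elo update: delta = K * (S - Ea), where S = 1 (wins)
S - Ea = 1 - 0.7597 = 0.2403
Rating change = 20 * 0.2403
= 4.81

4.81 rating points


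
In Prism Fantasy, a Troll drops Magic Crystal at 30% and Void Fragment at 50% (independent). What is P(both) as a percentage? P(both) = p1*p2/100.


For independent events, P(both) = P(A) * P(B)
= 30% * 50%
= 1500 / 100 %
= 15.0%

15.0%


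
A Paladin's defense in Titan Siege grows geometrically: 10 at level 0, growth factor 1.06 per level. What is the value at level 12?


value = base * growth^level
= 10 * 1.06^12
= 10 * 2.012196
= 20.12

20.12 defense


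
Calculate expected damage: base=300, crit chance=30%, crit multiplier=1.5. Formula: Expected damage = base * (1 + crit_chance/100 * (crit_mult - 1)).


E[dmg] = base * (1 + crit_chance * (crit_mult - 1))
cc as decimal = 30/100 = 0.3
cm - 1 = 1.5 - 1 = 0.5
Bonus factor = 0.3 * 0.5 = 0.15
Total multiplier = 1 + 0.15 = 1.15
Expected damage = 300 * 1.15 = 345.00

345.00 damage


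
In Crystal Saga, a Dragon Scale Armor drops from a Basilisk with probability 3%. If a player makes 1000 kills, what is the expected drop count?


Expected drops = kills * (drop_rate / 100)
= 1000 * (3 / 100)
= 1000 * 0.03
= 30.0

30.0 drops


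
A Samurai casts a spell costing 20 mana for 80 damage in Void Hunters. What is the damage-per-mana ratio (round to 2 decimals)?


Efficiency = damage / mana
= 80 / 20
= 4.00

4.00 dmg/mana


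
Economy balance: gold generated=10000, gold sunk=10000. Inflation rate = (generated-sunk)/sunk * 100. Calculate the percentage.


Net gold = 10000 - 10000 = 0
Inflation rate = net / sunk * 100 = 0 / 10000 * 100
= 0.0 * 100
= 0.00%

0.00%


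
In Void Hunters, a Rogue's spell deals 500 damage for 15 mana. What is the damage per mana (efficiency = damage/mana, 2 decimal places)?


Efficiency = damage / mana
= 500 / 15
= 33.33

33.33 dmg/mana


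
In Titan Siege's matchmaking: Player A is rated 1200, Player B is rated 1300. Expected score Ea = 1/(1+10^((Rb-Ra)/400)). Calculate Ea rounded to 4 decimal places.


Elo expected score: Ea = 1/(1 + 10^((Rb-Ra)/400))
Rb - Ra = 1300 - 1200 = 100
(Rb-Ra)/400 = 100/400 = 0.25
10^0.25 = 1.778279
Ea = 1/(1 + 1.778279) = 1/2.778279 = 0.3599

0.3599


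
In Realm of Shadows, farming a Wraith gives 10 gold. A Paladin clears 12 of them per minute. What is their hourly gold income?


Gold per minute = 10 * 12 = 120
Gold per hour = 120 * 60 = 7200

7200 gold/hour


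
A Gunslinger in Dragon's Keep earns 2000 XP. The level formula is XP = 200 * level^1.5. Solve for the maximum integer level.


XP = 200 * level^1.5, so level = (XP / 200)^(1/1.5)
= (2000 / 200)^(1/1.5)
= 10.0^0.6667
= 4.6416
Floor: level = 4

level 4


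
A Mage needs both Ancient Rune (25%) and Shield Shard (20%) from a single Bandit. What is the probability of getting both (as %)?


For independent events, P(both) = P(A) * P(B)
= 25% * 20%
= 500 / 100 %
= 5.0%

5.0%


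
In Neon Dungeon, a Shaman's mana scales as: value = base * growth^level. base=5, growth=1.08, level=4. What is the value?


value = base * growth^level
= 5 * 1.08^4
= 5 * 1.360489
= 6.80

6.80 mana


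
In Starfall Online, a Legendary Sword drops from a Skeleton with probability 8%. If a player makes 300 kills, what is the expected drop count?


Expected drops = kills * (drop_rate / 100)
= 300 * (8 / 100)
= 300 * 0.08
= 24.0

24.0 drops


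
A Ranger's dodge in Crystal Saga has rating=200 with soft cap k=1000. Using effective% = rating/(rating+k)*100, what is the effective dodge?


effective% = rating / (rating + k) * 100
= 200 / (200 + 1000) * 100
= 200 / 1200 * 100
= 0.166667 * 100
= 16.67%

16.67%


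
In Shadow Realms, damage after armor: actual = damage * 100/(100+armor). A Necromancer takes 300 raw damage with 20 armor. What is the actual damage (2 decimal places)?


actual = 300 * 100 / (100 + 20)
= 300 * 100 / 120
= 30000 / 120
= 250.00

250.00 damage


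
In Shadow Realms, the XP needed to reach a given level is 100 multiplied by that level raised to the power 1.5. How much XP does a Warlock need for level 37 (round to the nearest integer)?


XP = 100 * level^1.5
Substitute level = 37:
XP = 100 * 37^1.5
= 100 * 225.0622
= 22506

22506 XP


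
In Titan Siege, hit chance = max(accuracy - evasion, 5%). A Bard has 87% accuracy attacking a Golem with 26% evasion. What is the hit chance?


accuracy - evasion = 87 - 26 = 61
Apply floor: max(61, 5) = 61
Hit chance = 61%

61%


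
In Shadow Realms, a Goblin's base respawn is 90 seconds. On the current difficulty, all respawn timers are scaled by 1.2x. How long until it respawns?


Respawn time = base * multiplier
= 90 * 1.2
= 108.0 seconds

108.0 seconds


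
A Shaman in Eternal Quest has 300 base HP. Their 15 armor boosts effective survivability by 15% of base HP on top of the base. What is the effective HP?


EHP = 300 * (1 + 15/100)
= 300 * (1 + 0.15)
= 300 * 1.15
= 345.0

345.0 EHP


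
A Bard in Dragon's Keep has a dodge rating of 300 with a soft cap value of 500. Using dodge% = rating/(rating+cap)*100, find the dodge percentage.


dodge% = 300 / (300 + 500) * 100
= 300 / 800 * 100
= 0.375 * 100
= 37.50%

37.50%


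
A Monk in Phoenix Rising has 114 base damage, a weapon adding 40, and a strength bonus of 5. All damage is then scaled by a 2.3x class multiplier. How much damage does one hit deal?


Sum base + weapon + str = 114 + 40 + 5 = 159
Multiply by 2.3:
159 * 2.3 = 365.7

365.7 damage


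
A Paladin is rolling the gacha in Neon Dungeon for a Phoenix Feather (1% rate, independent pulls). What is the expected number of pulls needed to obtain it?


Expected pulls for a geometric distribution = 1/p = 100 / rate%
= 100 / 1
= 100.0

100.0 pulls


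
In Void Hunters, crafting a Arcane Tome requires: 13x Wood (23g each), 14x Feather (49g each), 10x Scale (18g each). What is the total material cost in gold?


Cost breakdown:
  Wood: 13 * 23 = 299
  Feather: 14 * 49 = 686
  Scale: 10 * 18 = 180
Total = 299 + 686 + 180 = 1165

1165 gold


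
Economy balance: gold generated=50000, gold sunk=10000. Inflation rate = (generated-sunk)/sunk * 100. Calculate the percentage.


Net gold = 50000 - 10000 = 40000
Inflation rate = net / sunk * 100 = 40000 / 10000 * 100
= 4.0 * 100
= 400.00%

400.00%


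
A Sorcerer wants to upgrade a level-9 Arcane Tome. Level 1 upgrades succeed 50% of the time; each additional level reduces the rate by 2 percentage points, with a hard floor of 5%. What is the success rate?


raw_rate = 50 - 2 * (9 - 1)
= 50 - 2 * 8
= 50 - 16
= 34
Apply floor: max(34, 5) = 34%

34%


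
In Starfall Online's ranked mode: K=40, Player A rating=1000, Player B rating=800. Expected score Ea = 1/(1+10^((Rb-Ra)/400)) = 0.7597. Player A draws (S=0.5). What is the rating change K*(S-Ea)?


Elo update: delta = K * (S - Ea), where S = 0.5 (draws)
S - Ea = 0.5 - 0.7597 = -0.2597
Rating change = 40 * -0.2597
= -10.39

-10.39 rating points


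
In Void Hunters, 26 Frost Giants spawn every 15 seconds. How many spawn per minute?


Spawns per minute = count * (60 / interval)
= 26 * (60 / 15)
= 26 * 4.0
= 104.0

104.0 per minute


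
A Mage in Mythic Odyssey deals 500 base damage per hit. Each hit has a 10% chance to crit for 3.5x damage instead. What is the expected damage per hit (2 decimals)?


E[dmg] = base * (1 + crit_chance * (crit_mult - 1))
cc as decimal = 10/100 = 0.1
cm - 1 = 3.5 - 1 = 2.5
Bonus factor = 0.1 * 2.5 = 0.25
Total multiplier = 1 + 0.25 = 1.25
Expected damage = 500 * 1.25 = 625.00

625.00 damage


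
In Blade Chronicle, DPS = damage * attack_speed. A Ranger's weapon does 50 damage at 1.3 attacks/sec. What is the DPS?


DPS = damage * attack_speed
= 50 * 1.3
= 65.0

65.0 DPS


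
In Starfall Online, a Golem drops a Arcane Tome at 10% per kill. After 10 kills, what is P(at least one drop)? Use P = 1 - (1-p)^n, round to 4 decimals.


P(at least one) = 1 - P(none) = 1 - (1-p)^n
p = 10/100 = 0.1
1 - p = 0.9
(1 - p)^10 = 0.9^10 = 0.348678
P(at least one) = 1 - 0.348678 = 0.6513

0.6513


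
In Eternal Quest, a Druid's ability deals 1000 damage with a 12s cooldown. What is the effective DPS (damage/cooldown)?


DPS = damage / cooldown
= 1000 / 12
= 83.33

83.33 DPS


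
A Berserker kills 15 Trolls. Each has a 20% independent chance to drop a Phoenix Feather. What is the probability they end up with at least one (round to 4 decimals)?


P(at least one) = 1 - P(none) = 1 - (1-p)^n
p = 20/100 = 0.2
1 - p = 0.8
(1 - p)^15 = 0.8^15 = 0.035184
P(at least one) = 1 - 0.035184 = 0.9648

0.9648


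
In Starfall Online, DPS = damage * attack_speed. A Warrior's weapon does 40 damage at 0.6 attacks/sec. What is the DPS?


DPS = damage * attack_speed
= 40 * 0.6
= 24.0

24.0 DPS


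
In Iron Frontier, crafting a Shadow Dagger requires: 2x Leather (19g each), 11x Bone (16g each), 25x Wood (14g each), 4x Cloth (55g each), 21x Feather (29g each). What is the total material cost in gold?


Cost breakdown:
  Leather: 2 * 19 = 38
  Bone: 11 * 16 = 176
  Wood: 25 * 14 = 350
  Cloth: 4 * 55 = 220
  Feather: 21 * 29 = 609
Total = 38 + 176 + 350 + 220 + 609 = 1393

1393 gold
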